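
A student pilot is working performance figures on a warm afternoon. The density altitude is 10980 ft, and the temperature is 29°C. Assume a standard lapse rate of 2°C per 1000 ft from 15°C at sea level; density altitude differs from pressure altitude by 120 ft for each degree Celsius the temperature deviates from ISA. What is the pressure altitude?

DA = PA + 120 × (OAT − (15 − 2·PA/1000)) = PA + 120·OAT − 1800 + 0.24·PA = 1.24·PA + 120·OAT − 1800.
So 1.24·PA = 10980 − 120 × 29 + 1800 = 9300.
PA = 9300 / 1.24 = 7500 ft.

7500 ft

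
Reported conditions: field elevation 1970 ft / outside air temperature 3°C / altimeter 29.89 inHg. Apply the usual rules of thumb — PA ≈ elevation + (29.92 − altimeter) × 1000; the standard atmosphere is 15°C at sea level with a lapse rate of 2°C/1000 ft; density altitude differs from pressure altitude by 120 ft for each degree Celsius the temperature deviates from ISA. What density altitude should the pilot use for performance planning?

1040 ft

Pressure altitude = 1970 + (29.92 − 29.89) × 1000 = 1970 + (+30) = 2000 ft.
ISA temperature at 2000 ft = 15 − 2 × (2000/1000) = 11°C.
ISA deviation = 3 − 11 = -8°C.
Density altitude = 2000 + 120 × (-8) = 1040 ft.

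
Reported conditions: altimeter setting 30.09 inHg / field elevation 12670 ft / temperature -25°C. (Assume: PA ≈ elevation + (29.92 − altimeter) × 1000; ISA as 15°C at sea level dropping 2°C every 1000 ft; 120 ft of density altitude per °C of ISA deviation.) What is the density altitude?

10700 ft

Pressure altitude = 12670 + (29.92 − 30.09) × 1000 = 12670 + (-170) = 12500 ft.
ISA temperature at 12500 ft = 15 − 2 × (12500/1000) = -10°C.
ISA deviation = -25 − (-10) = -15°C.
Density altitude = 12500 + 120 × (-15) = 10700 ft.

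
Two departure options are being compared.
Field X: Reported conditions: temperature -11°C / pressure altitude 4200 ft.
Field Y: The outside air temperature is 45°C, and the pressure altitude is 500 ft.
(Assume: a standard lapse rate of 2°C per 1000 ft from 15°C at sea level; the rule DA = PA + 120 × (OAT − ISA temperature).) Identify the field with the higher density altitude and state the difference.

Field X: ISA temp = 6.6°C, deviation -17.6°C, DA = 4200 + 120 × (-17.6) = 2088 ft.
Field Y: ISA temp = 14°C, deviation +31°C, DA = 500 + 120 × 31 = 4220 ft.
Field Y is higher by 4220 − 2088 = 2132 ft.

Field Y by 2132 ft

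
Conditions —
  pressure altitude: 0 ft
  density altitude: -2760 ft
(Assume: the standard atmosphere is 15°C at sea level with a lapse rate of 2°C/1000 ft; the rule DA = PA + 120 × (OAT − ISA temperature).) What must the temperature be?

Density altitude − pressure altitude = -2760 − 0 = -2760 ft.
At 120 ft/°C that is an ISA deviation of -2760/120 = -23°C.
ISA temperature at 0 ft = 15 − 2 × (0/1000) = 15°C.
OAT = ISA + deviation = 15 + (-23) = -8°C.

-8°C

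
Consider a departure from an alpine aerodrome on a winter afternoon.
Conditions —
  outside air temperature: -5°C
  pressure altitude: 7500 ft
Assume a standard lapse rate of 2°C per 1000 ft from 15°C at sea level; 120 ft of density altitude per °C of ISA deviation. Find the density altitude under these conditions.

ISA temperature at 7500 ft = 15 − 2 × (7500/1000) = 0°C.
ISA deviation = -5 − 0 = -5°C.
Density altitude = 7500 + 120 × (-5) = 7500 + (-600) = 6900 ft.

6900 ft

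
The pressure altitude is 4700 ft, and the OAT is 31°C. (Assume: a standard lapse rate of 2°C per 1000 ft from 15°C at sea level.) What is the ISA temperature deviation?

ISA temperature at 4700 ft = 15 − 2 × (4700/1000) = 5.6°C.
Deviation = OAT − ISA = 31 − 5.6 = +25.4°C.

ISA+25.4°C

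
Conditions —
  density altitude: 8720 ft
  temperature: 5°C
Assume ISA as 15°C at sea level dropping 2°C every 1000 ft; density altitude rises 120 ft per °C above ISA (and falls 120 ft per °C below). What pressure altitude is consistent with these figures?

8000 ft

DA = PA + 120 × (OAT − (15 − 2·PA/1000)) = PA + 120·OAT − 1800 + 0.24·PA = 1.24·PA + 120·OAT − 1800.
So 1.24·PA = 8720 − 120 × 5 + 1800 = 9920.
PA = 9920 / 1.24 = 8000 ft.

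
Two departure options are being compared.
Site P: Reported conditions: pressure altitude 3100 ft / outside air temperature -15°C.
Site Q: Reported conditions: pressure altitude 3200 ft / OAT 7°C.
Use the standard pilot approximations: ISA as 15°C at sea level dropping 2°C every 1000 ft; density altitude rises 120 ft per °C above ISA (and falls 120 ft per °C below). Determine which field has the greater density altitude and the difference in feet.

Site P: ISA temp = 8.8°C, deviation -23.8°C, DA = 3100 + 120 × (-23.8) = 244 ft.
Site Q: ISA temp = 8.6°C, deviation -1.6°C, DA = 3200 + 120 × (-1.6) = 3008 ft.
Site Q is higher by 3008 − 244 = 2764 ft.

Site Q by 2764 ft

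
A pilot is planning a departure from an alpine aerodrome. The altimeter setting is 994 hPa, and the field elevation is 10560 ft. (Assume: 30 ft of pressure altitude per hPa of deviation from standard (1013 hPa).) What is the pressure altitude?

Pressure correction = (1013 − 994) × 30 = +570 ft.
Pressure altitude = 10560 + (+570) = 11130 ft.

11130 ft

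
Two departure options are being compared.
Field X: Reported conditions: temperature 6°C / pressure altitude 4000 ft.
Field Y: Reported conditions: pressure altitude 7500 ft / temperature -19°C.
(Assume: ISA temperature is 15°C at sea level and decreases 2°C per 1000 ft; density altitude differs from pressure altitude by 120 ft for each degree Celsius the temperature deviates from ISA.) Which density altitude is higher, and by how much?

Field X: ISA temp = 7°C, deviation -1°C, DA = 4000 + 120 × (-1) = 3880 ft.
Field Y: ISA temp = 0°C, deviation -19°C, DA = 7500 + 120 × (-19) = 5220 ft.
Field Y is higher by 5220 − 3880 = 1340 ft.

Field Y by 1340 ft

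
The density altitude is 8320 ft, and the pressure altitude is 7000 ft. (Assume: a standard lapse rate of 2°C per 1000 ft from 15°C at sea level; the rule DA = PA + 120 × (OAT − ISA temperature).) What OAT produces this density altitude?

12°C

Density altitude − pressure altitude = 8320 − 7000 = +1320 ft.
At 120 ft/°C that is an ISA deviation of 1320/120 = +11°C.
ISA temperature at 7000 ft = 15 − 2 × (7000/1000) = 1°C.
OAT = ISA + deviation = 1 + (+11) = 12°C.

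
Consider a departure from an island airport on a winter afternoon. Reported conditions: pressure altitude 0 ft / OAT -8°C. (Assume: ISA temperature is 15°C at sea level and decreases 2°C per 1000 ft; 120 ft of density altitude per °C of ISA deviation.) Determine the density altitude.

ISA temperature at 0 ft = 15 − 2 × (0/1000) = 15°C.
ISA deviation = -8 − 15 = -23°C.
Density altitude = 0 + 120 × (-23) = 0 + (-2760) = -2760 ft.

-2760 ft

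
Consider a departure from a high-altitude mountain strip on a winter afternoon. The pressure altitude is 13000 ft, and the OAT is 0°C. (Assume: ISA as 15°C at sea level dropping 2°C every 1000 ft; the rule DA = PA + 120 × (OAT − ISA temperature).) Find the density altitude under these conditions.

ISA temperature at 13000 ft = 15 − 2 × (13000/1000) = -11°C.
ISA deviation = 0 − (-11) = +11°C.
Density altitude = 13000 + 120 × (11) = 13000 + (+1320) = 14320 ft.

14320 ft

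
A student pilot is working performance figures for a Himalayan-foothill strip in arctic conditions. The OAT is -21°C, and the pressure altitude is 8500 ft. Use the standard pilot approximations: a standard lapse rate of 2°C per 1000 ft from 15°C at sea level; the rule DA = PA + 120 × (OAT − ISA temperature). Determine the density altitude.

6220 ft

ISA temperature at 8500 ft = 15 − 2 × (8500/1000) = -2°C.
ISA deviation = -21 − (-2) = -19°C.
Density altitude = 8500 + 120 × (-19) = 8500 + (-2280) = 6220 ft.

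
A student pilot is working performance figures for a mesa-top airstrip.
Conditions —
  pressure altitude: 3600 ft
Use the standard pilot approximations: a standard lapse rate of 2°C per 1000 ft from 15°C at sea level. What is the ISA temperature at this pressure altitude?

7.8°C

ISA temperature = 15 − 2 × (3600/1000) = 15 − 7.2 = 7.8°C.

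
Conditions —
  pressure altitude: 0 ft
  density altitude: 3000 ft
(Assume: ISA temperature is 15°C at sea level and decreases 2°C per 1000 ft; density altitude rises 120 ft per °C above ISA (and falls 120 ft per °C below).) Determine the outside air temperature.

40°C

Density altitude − pressure altitude = 3000 − 0 = +3000 ft.
At 120 ft/°C that is an ISA deviation of 3000/120 = +25°C.
ISA temperature at 0 ft = 15 − 2 × (0/1000) = 15°C.
OAT = ISA + deviation = 15 + (+25) = 40°C.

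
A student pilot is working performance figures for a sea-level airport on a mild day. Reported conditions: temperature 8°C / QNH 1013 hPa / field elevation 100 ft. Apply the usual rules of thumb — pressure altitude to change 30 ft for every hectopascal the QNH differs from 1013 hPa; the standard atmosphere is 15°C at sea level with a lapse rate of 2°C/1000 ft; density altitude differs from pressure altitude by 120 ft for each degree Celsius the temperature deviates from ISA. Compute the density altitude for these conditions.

-716 ft

Pressure altitude = 100 + (1013 − 1013) × 30 = 100 + (0) = 100 ft.
ISA temperature at 100 ft = 15 − 2 × (100/1000) = 14.8°C.
ISA deviation = 8 − 14.8 = -6.8°C.
Density altitude = 100 + 120 × (-6.8) = -716 ft.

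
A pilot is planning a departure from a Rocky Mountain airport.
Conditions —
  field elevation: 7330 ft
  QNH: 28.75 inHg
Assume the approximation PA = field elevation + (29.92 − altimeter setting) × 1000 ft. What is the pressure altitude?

Pressure correction = (29.92 − 28.75) × 1000 = +1170 ft.
Pressure altitude = 7330 + (+1170) = 8500 ft.

8500 ft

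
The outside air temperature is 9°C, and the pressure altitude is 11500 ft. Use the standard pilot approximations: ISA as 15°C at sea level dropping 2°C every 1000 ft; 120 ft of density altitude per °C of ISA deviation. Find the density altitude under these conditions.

13540 ft

ISA temperature at 11500 ft = 15 − 2 × (11500/1000) = -8°C.
ISA deviation = 9 − (-8) = +17°C.
Density altitude = 11500 + 120 × (17) = 11500 + (+2040) = 13540 ft.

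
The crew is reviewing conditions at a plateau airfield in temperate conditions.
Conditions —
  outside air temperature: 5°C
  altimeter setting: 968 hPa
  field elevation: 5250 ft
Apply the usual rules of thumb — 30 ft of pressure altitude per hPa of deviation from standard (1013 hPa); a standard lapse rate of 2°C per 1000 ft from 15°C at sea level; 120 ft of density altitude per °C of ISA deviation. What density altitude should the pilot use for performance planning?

6984 ft

Pressure altitude = 5250 + (1013 − 968) × 30 = 5250 + (+1350) = 6600 ft.
ISA temperature at 6600 ft = 15 − 2 × (6600/1000) = 1.8°C.
ISA deviation = 5 − 1.8 = +3.2°C.
Density altitude = 6600 + 120 × (3.2) = 6984 ft.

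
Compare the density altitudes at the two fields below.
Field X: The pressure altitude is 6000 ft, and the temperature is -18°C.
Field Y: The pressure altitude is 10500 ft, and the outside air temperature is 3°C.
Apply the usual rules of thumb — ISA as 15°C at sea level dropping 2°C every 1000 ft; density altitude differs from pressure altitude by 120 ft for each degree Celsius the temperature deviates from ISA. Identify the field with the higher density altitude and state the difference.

Field X: ISA temp = 3°C, deviation -21°C, DA = 6000 + 120 × (-21) = 3480 ft.
Field Y: ISA temp = -6°C, deviation +9°C, DA = 10500 + 120 × 9 = 11580 ft.
Field Y is higher by 11580 − 3480 = 8100 ft.

Field Y by 8100 ft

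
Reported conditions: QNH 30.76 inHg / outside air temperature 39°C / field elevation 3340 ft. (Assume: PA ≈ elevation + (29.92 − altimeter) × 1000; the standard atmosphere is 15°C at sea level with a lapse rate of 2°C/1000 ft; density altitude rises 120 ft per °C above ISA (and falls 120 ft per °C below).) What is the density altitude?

5980 ft

Pressure altitude = 3340 + (29.92 − 30.76) × 1000 = 3340 + (-840) = 2500 ft.
ISA temperature at 2500 ft = 15 − 2 × (2500/1000) = 10°C.
ISA deviation = 39 − 10 = +29°C.
Density altitude = 2500 + 120 × (29) = 5980 ft.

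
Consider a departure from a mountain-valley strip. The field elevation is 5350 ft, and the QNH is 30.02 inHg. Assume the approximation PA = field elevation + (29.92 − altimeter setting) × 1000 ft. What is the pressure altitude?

5250 ft

Pressure correction = (29.92 − 30.02) × 1000 = -100 ft.
Pressure altitude = 5350 + (-100) = 5250 ft.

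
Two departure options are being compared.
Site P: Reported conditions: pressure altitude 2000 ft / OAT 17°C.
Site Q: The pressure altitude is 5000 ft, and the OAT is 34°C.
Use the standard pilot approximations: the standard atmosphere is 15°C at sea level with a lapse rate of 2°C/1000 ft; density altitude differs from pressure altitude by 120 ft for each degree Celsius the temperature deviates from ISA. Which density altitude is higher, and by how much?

Site Q by 5760 ft

Site P: ISA temp = 11°C, deviation +6°C, DA = 2000 + 120 × 6 = 2720 ft.
Site Q: ISA temp = 5°C, deviation +29°C, DA = 5000 + 120 × 29 = 8480 ft.
Site Q is higher by 8480 − 2720 = 5760 ft.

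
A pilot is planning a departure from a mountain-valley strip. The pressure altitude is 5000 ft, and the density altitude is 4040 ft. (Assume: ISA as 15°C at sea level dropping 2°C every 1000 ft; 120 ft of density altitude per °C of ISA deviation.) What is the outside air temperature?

-3°C

Density altitude − pressure altitude = 4040 − 5000 = -960 ft.
At 120 ft/°C that is an ISA deviation of -960/120 = -8°C.
ISA temperature at 5000 ft = 15 − 2 × (5000/1000) = 5°C.
OAT = ISA + deviation = 5 + (-8) = -3°C.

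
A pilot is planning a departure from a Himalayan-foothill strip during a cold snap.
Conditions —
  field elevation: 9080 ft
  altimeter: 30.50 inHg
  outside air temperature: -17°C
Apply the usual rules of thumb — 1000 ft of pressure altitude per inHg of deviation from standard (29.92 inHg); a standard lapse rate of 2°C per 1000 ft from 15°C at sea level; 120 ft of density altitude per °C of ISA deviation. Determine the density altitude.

6700 ft

Pressure altitude = 9080 + (29.92 − 30.50) × 1000 = 9080 + (-580) = 8500 ft.
ISA temperature at 8500 ft = 15 − 2 × (8500/1000) = -2°C.
ISA deviation = -17 − (-2) = -15°C.
Density altitude = 8500 + 120 × (-15) = 6700 ft.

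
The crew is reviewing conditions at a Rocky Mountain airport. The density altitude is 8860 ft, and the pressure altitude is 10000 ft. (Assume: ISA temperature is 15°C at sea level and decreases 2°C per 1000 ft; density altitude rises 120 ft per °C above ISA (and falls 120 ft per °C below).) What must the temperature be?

Density altitude − pressure altitude = 8860 − 10000 = -1140 ft.
At 120 ft/°C that is an ISA deviation of -1140/120 = -9.5°C.
ISA temperature at 10000 ft = 15 − 2 × (10000/1000) = -5°C.
OAT = ISA + deviation = -5 + (-9.5) = -14.5°C.

-14.5°C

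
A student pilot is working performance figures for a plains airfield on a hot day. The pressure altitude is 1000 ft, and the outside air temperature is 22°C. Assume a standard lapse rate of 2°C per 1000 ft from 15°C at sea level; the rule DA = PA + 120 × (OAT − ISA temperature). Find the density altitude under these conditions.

2080 ft

ISA temperature at 1000 ft = 15 − 2 × (1000/1000) = 13°C.
ISA deviation = 22 − 13 = +9°C.
Density altitude = 1000 + 120 × (9) = 1000 + (+1080) = 2080 ft.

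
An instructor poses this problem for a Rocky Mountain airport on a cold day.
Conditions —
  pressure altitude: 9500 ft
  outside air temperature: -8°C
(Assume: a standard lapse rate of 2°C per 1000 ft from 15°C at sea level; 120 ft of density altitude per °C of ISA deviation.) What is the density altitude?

9020 ft

ISA temperature at 9500 ft = 15 − 2 × (9500/1000) = -4°C.
ISA deviation = -8 − (-4) = -4°C.
Density altitude = 9500 + 120 × (-4) = 9500 + (-480) = 9020 ft.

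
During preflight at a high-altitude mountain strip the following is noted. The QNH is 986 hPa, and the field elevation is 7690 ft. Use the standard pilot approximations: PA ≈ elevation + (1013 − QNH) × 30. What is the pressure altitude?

8500 ft

Pressure correction = (1013 − 986) × 30 = +810 ft.
Pressure altitude = 7690 + (+810) = 8500 ft.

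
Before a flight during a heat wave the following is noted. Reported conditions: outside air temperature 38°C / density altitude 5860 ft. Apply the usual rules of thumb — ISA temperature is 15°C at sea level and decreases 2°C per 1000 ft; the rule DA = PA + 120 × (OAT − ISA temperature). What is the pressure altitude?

DA = PA + 120 × (OAT − (15 − 2·PA/1000)) = PA + 120·OAT − 1800 + 0.24·PA = 1.24·PA + 120·OAT − 1800.
So 1.24·PA = 5860 − 120 × 38 + 1800 = 3100.
PA = 3100 / 1.24 = 2500 ft.

2500 ft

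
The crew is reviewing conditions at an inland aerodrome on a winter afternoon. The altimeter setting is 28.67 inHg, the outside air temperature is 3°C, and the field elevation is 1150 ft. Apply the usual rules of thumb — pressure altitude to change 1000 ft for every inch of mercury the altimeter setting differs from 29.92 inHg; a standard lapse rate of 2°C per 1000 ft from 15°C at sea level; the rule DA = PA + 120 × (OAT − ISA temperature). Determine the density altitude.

Pressure altitude = 1150 + (29.92 − 28.67) × 1000 = 1150 + (+1250) = 2400 ft.
ISA temperature at 2400 ft = 15 − 2 × (2400/1000) = 10.2°C.
ISA deviation = 3 − 10.2 = -7.2°C.
Density altitude = 2400 + 120 × (-7.2) = 1536 ft.

1536 ft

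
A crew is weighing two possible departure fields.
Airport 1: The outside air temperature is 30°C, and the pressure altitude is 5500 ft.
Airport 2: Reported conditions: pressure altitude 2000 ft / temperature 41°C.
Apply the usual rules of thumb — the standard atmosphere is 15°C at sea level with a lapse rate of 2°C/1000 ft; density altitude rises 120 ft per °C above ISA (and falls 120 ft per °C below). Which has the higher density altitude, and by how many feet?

Airport 1: ISA temp = 4°C, deviation +26°C, DA = 5500 + 120 × 26 = 8620 ft.
Airport 2: ISA temp = 11°C, deviation +30°C, DA = 2000 + 120 × 30 = 5600 ft.
Airport 1 is higher by 8620 − 5600 = 3020 ft.

Airport 1 by 3020 ft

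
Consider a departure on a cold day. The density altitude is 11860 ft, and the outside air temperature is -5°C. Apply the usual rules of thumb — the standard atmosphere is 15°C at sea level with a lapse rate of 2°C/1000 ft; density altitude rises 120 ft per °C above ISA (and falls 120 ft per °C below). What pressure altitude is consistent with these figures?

11500 ft

DA = PA + 120 × (OAT − (15 − 2·PA/1000)) = PA + 120·OAT − 1800 + 0.24·PA = 1.24·PA + 120·OAT − 1800.
So 1.24·PA = 11860 − 120 × (-5) + 1800 = 14260.
PA = 14260 / 1.24 = 11500 ft.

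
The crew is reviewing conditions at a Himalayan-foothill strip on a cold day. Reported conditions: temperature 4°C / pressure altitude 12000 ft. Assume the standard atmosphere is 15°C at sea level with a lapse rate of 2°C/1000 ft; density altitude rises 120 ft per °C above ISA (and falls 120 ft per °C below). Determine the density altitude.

ISA temperature at 12000 ft = 15 − 2 × (12000/1000) = -9°C.
ISA deviation = 4 − (-9) = +13°C.
Density altitude = 12000 + 120 × (13) = 12000 + (+1560) = 13560 ft.

13560 ft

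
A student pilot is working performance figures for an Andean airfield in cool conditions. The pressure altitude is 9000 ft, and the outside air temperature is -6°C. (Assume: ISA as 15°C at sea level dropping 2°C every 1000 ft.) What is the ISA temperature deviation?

ISA-3°C

ISA temperature at 9000 ft = 15 − 2 × (9000/1000) = -3°C.
Deviation = OAT − ISA = -6 − (-3) = -3°C.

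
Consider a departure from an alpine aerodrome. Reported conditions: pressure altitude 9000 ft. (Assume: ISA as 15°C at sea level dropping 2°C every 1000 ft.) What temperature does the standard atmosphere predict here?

ISA temperature = 15 − 2 × (9000/1000) = 15 − 18 = -3°C.

-3°C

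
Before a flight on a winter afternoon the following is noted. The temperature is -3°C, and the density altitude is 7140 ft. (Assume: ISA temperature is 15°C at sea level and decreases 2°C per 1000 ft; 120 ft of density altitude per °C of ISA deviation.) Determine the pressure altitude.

7500 ft

DA = PA + 120 × (OAT − (15 − 2·PA/1000)) = PA + 120·OAT − 1800 + 0.24·PA = 1.24·PA + 120·OAT − 1800.
So 1.24·PA = 7140 − 120 × (-3) + 1800 = 9300.
PA = 9300 / 1.24 = 7500 ft.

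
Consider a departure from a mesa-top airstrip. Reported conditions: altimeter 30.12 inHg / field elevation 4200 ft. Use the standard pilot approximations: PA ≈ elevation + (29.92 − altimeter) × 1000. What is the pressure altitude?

4000 ft

Pressure correction = (29.92 − 30.12) × 1000 = -200 ft.
Pressure altitude = 4200 + (-200) = 4000 ft.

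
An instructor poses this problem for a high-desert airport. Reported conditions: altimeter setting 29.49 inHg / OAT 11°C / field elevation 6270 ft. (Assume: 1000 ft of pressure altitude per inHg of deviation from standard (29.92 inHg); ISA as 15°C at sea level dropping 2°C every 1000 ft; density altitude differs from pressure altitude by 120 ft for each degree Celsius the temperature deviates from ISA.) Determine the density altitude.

7828 ft

Pressure altitude = 6270 + (29.92 − 29.49) × 1000 = 6270 + (+430) = 6700 ft.
ISA temperature at 6700 ft = 15 − 2 × (6700/1000) = 1.6°C.
ISA deviation = 11 − 1.6 = +9.4°C.
Density altitude = 6700 + 120 × (9.4) = 7828 ft.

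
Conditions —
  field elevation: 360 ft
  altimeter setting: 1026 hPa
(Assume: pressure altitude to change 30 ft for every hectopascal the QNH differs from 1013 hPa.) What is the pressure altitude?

Pressure correction = (1013 − 1026) × 30 = -390 ft.
Pressure altitude = 360 + (-390) = -30 ft.

-30 ft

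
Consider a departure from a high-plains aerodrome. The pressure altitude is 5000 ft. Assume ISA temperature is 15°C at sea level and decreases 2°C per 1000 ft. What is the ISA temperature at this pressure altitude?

ISA temperature = 15 − 2 × (5000/1000) = 15 − 10 = 5°C.

5°C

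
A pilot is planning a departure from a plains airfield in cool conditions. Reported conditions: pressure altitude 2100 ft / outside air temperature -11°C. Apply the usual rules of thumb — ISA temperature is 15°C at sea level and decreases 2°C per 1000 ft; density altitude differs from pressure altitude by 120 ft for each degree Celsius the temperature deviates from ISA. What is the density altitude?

ISA temperature at 2100 ft = 15 − 2 × (2100/1000) = 10.8°C.
ISA deviation = -11 − 10.8 = -21.8°C.
Density altitude = 2100 + 120 × (-21.8) = 2100 + (-2616) = -516 ft.

-516 ft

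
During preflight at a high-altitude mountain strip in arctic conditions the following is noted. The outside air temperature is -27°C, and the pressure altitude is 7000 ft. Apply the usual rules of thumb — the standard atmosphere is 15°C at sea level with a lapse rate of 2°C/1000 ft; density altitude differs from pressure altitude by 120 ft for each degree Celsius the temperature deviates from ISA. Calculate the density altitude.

3640 ft

ISA temperature at 7000 ft = 15 − 2 × (7000/1000) = 1°C.
ISA deviation = -27 − 1 = -28°C.
Density altitude = 7000 + 120 × (-28) = 7000 + (-3360) = 3640 ft.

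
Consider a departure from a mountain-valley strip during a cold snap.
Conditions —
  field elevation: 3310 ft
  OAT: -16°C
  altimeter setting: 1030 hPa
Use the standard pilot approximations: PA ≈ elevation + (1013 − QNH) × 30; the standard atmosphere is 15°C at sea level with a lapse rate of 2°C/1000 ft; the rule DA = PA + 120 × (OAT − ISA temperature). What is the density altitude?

-248 ft

Pressure altitude = 3310 + (1013 − 1030) × 30 = 3310 + (-510) = 2800 ft.
ISA temperature at 2800 ft = 15 − 2 × (2800/1000) = 9.4°C.
ISA deviation = -16 − 9.4 = -25.4°C.
Density altitude = 2800 + 120 × (-25.4) = -248 ft.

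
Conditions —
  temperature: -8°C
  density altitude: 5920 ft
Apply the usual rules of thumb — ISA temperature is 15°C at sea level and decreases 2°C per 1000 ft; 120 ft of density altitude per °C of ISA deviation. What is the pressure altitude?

DA = PA + 120 × (OAT − (15 − 2·PA/1000)) = PA + 120·OAT − 1800 + 0.24·PA = 1.24·PA + 120·OAT − 1800.
So 1.24·PA = 5920 − 120 × (-8) + 1800 = 8680.
PA = 8680 / 1.24 = 7000 ft.

7000 ft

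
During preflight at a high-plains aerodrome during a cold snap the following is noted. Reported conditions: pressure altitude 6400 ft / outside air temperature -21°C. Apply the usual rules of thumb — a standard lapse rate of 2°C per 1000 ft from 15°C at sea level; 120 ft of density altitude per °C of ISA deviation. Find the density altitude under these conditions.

3616 ft

ISA temperature at 6400 ft = 15 − 2 × (6400/1000) = 2.2°C.
ISA deviation = -21 − 2.2 = -23.2°C.
Density altitude = 6400 + 120 × (-23.2) = 6400 + (-2784) = 3616 ft.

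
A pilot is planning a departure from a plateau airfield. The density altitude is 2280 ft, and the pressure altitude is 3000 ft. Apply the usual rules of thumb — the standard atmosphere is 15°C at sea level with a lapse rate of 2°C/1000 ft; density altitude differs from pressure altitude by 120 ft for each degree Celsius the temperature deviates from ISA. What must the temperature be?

3°C

Density altitude − pressure altitude = 2280 − 3000 = -720 ft.
At 120 ft/°C that is an ISA deviation of -720/120 = -6°C.
ISA temperature at 3000 ft = 15 − 2 × (3000/1000) = 9°C.
OAT = ISA + deviation = 9 + (-6) = 3°C.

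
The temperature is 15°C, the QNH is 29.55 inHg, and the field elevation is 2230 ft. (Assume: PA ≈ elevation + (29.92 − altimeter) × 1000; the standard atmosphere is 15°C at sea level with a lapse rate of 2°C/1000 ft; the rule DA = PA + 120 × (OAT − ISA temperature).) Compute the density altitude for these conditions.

Pressure altitude = 2230 + (29.92 − 29.55) × 1000 = 2230 + (+370) = 2600 ft.
ISA temperature at 2600 ft = 15 − 2 × (2600/1000) = 9.8°C.
ISA deviation = 15 − 9.8 = +5.2°C.
Density altitude = 2600 + 120 × (5.2) = 3224 ft.

3224 ft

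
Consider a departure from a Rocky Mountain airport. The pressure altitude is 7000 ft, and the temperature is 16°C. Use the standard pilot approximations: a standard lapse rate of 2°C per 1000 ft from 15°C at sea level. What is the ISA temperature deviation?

ISA temperature at 7000 ft = 15 − 2 × (7000/1000) = 1°C.
Deviation = OAT − ISA = 16 − 1 = +15°C.

ISA+15°C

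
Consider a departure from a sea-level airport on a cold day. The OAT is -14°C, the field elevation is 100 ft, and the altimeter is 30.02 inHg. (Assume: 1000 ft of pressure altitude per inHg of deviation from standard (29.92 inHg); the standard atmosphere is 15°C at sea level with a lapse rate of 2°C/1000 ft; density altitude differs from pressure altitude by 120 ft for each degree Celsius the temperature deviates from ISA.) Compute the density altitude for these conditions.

-3480 ft

Pressure altitude = 100 + (29.92 − 30.02) × 1000 = 100 + (-100) = 0 ft.
ISA temperature at 0 ft = 15 − 2 × (0/1000) = 15°C.
ISA deviation = -14 − 15 = -29°C.
Density altitude = 0 + 120 × (-29) = -3480 ft.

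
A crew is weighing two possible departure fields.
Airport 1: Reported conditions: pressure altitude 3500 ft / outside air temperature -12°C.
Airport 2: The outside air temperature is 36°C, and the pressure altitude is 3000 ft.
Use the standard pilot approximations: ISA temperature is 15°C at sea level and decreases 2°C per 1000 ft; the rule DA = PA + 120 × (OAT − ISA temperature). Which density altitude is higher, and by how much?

Airport 1: ISA temp = 8°C, deviation -20°C, DA = 3500 + 120 × (-20) = 1100 ft.
Airport 2: ISA temp = 9°C, deviation +27°C, DA = 3000 + 120 × 27 = 6240 ft.
Airport 2 is higher by 6240 − 1100 = 5140 ft.

Airport 2 by 5140 ft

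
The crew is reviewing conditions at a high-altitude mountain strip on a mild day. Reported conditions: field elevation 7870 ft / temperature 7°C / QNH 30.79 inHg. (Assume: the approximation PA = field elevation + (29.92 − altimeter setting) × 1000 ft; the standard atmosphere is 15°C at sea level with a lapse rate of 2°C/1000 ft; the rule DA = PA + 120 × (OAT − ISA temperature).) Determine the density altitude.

7720 ft

Pressure altitude = 7870 + (29.92 − 30.79) × 1000 = 7870 + (-870) = 7000 ft.
ISA temperature at 7000 ft = 15 − 2 × (7000/1000) = 1°C.
ISA deviation = 7 − 1 = +6°C.
Density altitude = 7000 + 120 × (6) = 7720 ft.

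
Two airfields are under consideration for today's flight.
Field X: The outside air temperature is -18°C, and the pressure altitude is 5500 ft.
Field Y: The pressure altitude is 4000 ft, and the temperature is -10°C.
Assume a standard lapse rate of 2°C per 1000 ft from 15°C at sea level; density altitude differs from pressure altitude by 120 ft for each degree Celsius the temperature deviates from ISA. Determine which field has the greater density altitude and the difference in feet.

Field X: ISA temp = 4°C, deviation -22°C, DA = 5500 + 120 × (-22) = 2860 ft.
Field Y: ISA temp = 7°C, deviation -17°C, DA = 4000 + 120 × (-17) = 1960 ft.
Field X is higher by 2860 − 1960 = 900 ft.

Field X by 900 ft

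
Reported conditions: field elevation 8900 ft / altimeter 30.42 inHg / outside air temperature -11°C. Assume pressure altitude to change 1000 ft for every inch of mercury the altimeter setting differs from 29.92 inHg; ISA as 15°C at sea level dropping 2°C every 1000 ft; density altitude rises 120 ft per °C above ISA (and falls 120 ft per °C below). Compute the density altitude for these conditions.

7296 ft

Pressure altitude = 8900 + (29.92 − 30.42) × 1000 = 8900 + (-500) = 8400 ft.
ISA temperature at 8400 ft = 15 − 2 × (8400/1000) = -1.8°C.
ISA deviation = -11 − (-1.8) = -9.2°C.
Density altitude = 8400 + 120 × (-9.2) = 7296 ft.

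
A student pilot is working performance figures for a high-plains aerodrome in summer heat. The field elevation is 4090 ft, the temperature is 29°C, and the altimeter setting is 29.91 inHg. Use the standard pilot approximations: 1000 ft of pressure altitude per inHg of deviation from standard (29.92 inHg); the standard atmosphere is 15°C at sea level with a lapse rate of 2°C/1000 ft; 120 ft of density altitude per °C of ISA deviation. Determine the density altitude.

6764 ft

Pressure altitude = 4090 + (29.92 − 29.91) × 1000 = 4090 + (+10) = 4100 ft.
ISA temperature at 4100 ft = 15 − 2 × (4100/1000) = 6.8°C.
ISA deviation = 29 − 6.8 = +22.2°C.
Density altitude = 4100 + 120 × (22.2) = 6764 ft.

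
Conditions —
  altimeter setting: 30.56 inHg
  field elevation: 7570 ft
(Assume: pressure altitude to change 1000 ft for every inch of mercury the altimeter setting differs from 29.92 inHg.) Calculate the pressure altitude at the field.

6930 ft

Pressure correction = (29.92 − 30.56) × 1000 = -640 ft.
Pressure altitude = 7570 + (-640) = 6930 ft.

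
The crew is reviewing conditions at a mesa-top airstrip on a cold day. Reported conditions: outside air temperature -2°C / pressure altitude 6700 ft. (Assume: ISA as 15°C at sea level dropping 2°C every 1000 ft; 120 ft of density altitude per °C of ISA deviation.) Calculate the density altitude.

6268 ft

ISA temperature at 6700 ft = 15 − 2 × (6700/1000) = 1.6°C.
ISA deviation = -2 − 1.6 = -3.6°C.
Density altitude = 6700 + 120 × (-3.6) = 6700 + (-432) = 6268 ft.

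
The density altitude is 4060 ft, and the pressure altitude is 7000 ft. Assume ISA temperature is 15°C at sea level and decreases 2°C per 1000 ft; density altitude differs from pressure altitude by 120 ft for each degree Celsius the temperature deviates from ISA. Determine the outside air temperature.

-23.5°C

Density altitude − pressure altitude = 4060 − 7000 = -2940 ft.
At 120 ft/°C that is an ISA deviation of -2940/120 = -24.5°C.
ISA temperature at 7000 ft = 15 − 2 × (7000/1000) = 1°C.
OAT = ISA + deviation = 1 + (-24.5) = -23.5°C.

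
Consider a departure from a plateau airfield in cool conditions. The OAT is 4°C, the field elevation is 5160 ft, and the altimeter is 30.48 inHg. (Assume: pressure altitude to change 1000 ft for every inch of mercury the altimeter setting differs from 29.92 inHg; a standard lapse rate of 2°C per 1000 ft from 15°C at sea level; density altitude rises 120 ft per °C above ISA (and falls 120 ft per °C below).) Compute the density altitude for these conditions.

Pressure altitude = 5160 + (29.92 − 30.48) × 1000 = 5160 + (-560) = 4600 ft.
ISA temperature at 4600 ft = 15 − 2 × (4600/1000) = 5.8°C.
ISA deviation = 4 − 5.8 = -1.8°C.
Density altitude = 4600 + 120 × (-1.8) = 4384 ft.

4384 ft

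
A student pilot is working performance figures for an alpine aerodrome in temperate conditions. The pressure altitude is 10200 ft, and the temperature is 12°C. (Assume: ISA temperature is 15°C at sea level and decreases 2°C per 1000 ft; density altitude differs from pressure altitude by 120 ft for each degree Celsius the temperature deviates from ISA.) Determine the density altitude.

ISA temperature at 10200 ft = 15 − 2 × (10200/1000) = -5.4°C.
ISA deviation = 12 − (-5.4) = +17.4°C.
Density altitude = 10200 + 120 × (17.4) = 10200 + (+2088) = 12288 ft.

12288 ft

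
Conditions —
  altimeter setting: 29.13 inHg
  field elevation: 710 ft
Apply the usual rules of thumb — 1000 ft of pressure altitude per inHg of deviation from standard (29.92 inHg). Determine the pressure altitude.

Pressure correction = (29.92 − 29.13) × 1000 = +790 ft.
Pressure altitude = 710 + (+790) = 1500 ft.

1500 ft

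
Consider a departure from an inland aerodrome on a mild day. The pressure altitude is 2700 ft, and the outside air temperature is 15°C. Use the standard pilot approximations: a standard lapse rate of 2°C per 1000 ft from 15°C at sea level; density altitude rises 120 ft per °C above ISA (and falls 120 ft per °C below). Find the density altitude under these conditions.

ISA temperature at 2700 ft = 15 − 2 × (2700/1000) = 9.6°C.
ISA deviation = 15 − 9.6 = +5.4°C.
Density altitude = 2700 + 120 × (5.4) = 2700 + (+648) = 3348 ft.

3348 ft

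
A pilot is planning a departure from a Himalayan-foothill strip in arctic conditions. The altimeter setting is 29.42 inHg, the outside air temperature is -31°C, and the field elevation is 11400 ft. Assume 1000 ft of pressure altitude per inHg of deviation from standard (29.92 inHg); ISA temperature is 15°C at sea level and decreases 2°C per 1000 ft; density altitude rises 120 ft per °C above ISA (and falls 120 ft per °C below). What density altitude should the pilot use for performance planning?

9236 ft

Pressure altitude = 11400 + (29.92 − 29.42) × 1000 = 11400 + (+500) = 11900 ft.
ISA temperature at 11900 ft = 15 − 2 × (11900/1000) = -8.8°C.
ISA deviation = -31 − (-8.8) = -22.2°C.
Density altitude = 11900 + 120 × (-22.2) = 9236 ft.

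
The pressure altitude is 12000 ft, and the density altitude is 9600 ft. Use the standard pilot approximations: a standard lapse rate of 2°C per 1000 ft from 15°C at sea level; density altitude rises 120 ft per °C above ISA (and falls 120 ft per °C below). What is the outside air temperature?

-29°C

Density altitude − pressure altitude = 9600 − 12000 = -2400 ft.
At 120 ft/°C that is an ISA deviation of -2400/120 = -20°C.
ISA temperature at 12000 ft = 15 − 2 × (12000/1000) = -9°C.
OAT = ISA + deviation = -9 + (-20) = -29°C.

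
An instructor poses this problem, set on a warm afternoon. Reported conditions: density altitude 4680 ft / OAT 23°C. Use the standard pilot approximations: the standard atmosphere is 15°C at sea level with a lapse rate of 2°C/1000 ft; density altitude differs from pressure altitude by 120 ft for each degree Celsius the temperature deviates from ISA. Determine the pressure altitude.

3000 ft

DA = PA + 120 × (OAT − (15 − 2·PA/1000)) = PA + 120·OAT − 1800 + 0.24·PA = 1.24·PA + 120·OAT − 1800.
So 1.24·PA = 4680 − 120 × 23 + 1800 = 3720.
PA = 3720 / 1.24 = 3000 ft.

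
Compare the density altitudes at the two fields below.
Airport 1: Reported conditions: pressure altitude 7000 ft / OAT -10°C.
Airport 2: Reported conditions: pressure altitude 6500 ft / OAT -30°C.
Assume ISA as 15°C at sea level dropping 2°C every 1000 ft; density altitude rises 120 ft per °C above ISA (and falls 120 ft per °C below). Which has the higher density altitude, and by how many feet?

Airport 1: ISA temp = 1°C, deviation -11°C, DA = 7000 + 120 × (-11) = 5680 ft.
Airport 2: ISA temp = 2°C, deviation -32°C, DA = 6500 + 120 × (-32) = 2660 ft.
Airport 1 is higher by 5680 − 2660 = 3020 ft.

Airport 1 by 3020 ft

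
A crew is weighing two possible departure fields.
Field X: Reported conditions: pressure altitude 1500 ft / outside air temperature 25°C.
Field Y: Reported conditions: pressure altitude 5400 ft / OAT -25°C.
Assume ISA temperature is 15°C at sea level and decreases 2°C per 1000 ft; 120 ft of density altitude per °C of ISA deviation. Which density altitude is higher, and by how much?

Field X by 1164 ft

Field X: ISA temp = 12°C, deviation +13°C, DA = 1500 + 120 × 13 = 3060 ft.
Field Y: ISA temp = 4.2°C, deviation -29.2°C, DA = 5400 + 120 × (-29.2) = 1896 ft.
Field X is higher by 3060 − 1896 = 1164 ft.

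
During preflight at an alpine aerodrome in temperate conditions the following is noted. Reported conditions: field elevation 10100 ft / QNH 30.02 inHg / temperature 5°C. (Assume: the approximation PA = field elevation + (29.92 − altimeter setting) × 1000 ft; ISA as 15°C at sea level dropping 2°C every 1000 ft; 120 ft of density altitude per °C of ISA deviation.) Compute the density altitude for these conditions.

11200 ft

Pressure altitude = 10100 + (29.92 − 30.02) × 1000 = 10100 + (-100) = 10000 ft.
ISA temperature at 10000 ft = 15 − 2 × (10000/1000) = -5°C.
ISA deviation = 5 − (-5) = +10°C.
Density altitude = 10000 + 120 × (10) = 11200 ft.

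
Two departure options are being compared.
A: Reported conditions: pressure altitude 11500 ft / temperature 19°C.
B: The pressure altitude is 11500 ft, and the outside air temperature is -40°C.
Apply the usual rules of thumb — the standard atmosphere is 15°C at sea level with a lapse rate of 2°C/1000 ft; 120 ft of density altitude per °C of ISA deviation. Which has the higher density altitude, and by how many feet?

A by 7080 ft

A: ISA temp = -8°C, deviation +27°C, DA = 11500 + 120 × 27 = 14740 ft.
B: ISA temp = -8°C, deviation -32°C, DA = 11500 + 120 × (-32) = 7660 ft.
A is higher by 14740 − 7660 = 7080 ft.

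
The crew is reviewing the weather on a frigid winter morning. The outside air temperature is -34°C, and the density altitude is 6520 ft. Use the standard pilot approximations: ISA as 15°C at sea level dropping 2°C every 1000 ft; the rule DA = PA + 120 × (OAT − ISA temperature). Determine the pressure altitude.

10000 ft

DA = PA + 120 × (OAT − (15 − 2·PA/1000)) = PA + 120·OAT − 1800 + 0.24·PA = 1.24·PA + 120·OAT − 1800.
So 1.24·PA = 6520 − 120 × (-34) + 1800 = 12400.
PA = 12400 / 1.24 = 10000 ft.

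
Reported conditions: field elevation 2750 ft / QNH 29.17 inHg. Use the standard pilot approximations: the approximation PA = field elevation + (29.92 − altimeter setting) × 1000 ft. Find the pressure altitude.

3500 ft

Pressure correction = (29.92 − 29.17) × 1000 = +750 ft.
Pressure altitude = 2750 + (+750) = 3500 ft.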